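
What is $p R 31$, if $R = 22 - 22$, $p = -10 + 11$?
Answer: $0$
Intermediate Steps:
$p = 1$
$R = 0$ ($R = 22 - 22 = 0$)
$p R 31 = 1 \cdot 0 \cdot 31 = 0 \cdot 31 = 0$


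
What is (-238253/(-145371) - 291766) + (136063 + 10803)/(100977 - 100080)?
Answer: -12674692317205/43465929 ≈ -2.9160e+5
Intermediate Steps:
(-238253/(-145371) - 291766) + (136063 + 10803)/(100977 - 100080) = (-238253*(-1/145371) - 291766) + 146866/897 = (238253/145371 - 291766) + 146866*(1/897) = -42414076933/145371 + 146866/897 = -12674692317205/43465929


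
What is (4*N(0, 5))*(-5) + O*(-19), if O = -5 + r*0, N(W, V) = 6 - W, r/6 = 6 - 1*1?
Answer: -25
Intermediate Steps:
r = 30 (r = 6*(6 - 1*1) = 6*(6 - 1) = 6*5 = 30)
O = -5 (O = -5 + 30*0 = -5 + 0 = -5)
(4*N(0, 5))*(-5) + O*(-19) = (4*(6 - 1*0))*(-5) - 5*(-19) = (4*(6 + 0))*(-5) + 95 = (4*6)*(-5) + 95 = 24*(-5) + 95 = -120 + 95 = -25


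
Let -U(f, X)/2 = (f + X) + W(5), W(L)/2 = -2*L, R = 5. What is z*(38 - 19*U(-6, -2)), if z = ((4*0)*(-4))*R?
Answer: 0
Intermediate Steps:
W(L) = -4*L (W(L) = 2*(-2*L) = -4*L)
U(f, X) = 40 - 2*X - 2*f (U(f, X) = -2*((f + X) - 4*5) = -2*((X + f) - 20) = -2*(-20 + X + f) = 40 - 2*X - 2*f)
z = 0 (z = ((4*0)*(-4))*5 = (0*(-4))*5 = 0*5 = 0)
z*(38 - 19*U(-6, -2)) = 0*(38 - 19*(40 - 2*(-2) - 2*(-6))) = 0*(38 - 19*(40 + 4 + 12)) = 0*(38 - 19*56) = 0*(38 - 1064) = 0*(-1026) = 0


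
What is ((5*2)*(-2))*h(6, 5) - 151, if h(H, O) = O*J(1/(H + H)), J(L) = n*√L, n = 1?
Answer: -151 - 50*√3/3 ≈ -179.87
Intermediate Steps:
J(L) = √L (J(L) = 1*√L = √L)
h(H, O) = O*√2*√(1/H)/2 (h(H, O) = O*√(1/(H + H)) = O*√(1/(2*H)) = O*(√2*√(1/H)/2) = O*√2*√(1/H)/2)
((5*2)*(-2))*h(6, 5) - 151 = ((5*2)*(-2))*((½)*5*√2*√(1/6)) - 151 = (10*(-2))*((½)*5*√2*√(⅙)) - 151 = -10*5*√2*√6/6 - 151 = -50*√3/3 - 151 = -151 - 50*√3/3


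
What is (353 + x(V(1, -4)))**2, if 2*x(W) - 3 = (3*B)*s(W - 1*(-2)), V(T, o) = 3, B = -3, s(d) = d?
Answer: 110224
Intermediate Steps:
x(W) = -15/2 - 9*W/2 (x(W) = 3/2 + ((3*(-3))*(W - 1*(-2)))/2 = 3/2 + (-9*(W + 2))/2 = 3/2 + (-9*(2 + W))/2 = 3/2 + (-18 - 9*W)/2 = 3/2 + (-9 - 9*W/2) = -15/2 - 9*W/2)
(353 + x(V(1, -4)))**2 = (353 + (-15/2 - 9/2*3))**2 = (353 + (-15/2 - 27/2))**2 = (353 - 21)**2 = 332**2 = 110224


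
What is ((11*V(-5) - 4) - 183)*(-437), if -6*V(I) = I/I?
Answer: 495121/6 ≈ 82520.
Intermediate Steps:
V(I) = -⅙ (V(I) = -I/(6*I) = -⅙*1 = -⅙)
((11*V(-5) - 4) - 183)*(-437) = ((11*(-⅙) - 4) - 183)*(-437) = ((-11/6 - 4) - 183)*(-437) = (-35/6 - 183)*(-437) = -1133/6*(-437) = 495121/6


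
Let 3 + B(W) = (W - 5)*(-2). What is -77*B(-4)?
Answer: -1155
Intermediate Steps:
B(W) = 7 - 2*W (B(W) = -3 + (W - 5)*(-2) = -3 + (-5 + W)*(-2) = -3 + (10 - 2*W) = 7 - 2*W)
-77*B(-4) = -77*(7 - 2*(-4)) = -77*(7 + 8) = -77*15 = -1155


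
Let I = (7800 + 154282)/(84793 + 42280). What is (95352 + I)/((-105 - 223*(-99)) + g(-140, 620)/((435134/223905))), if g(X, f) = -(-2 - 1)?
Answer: 5272443303218252/1215000352126299 ≈ 4.3395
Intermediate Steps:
g(X, f) = 3 (g(X, f) = -1*(-3) = 3)
I = 162082/127073 ≈ 1.2755
(95352 + I)/((-105 - 223*(-99)) + g(-140, 620)/((435134/223905))) = (95352 + 162082/127073)/((-105 - 223*(-99)) + 3/((435134/223905))) = 12116826778/(127073*((-105 + 22077) + 3/((435134*(1/223905))))) = 12116826778/(127073*(21972 + 3/(435134/223905))) = 12116826778/(127073*(21972 + 3*(223905/435134))) = 12116826778/(127073*(21972 + 671715/435134)) = 12116826778/(127073*(9561435963/435134)) = (12116826778/127073)*(435134/9561435963) = 5272443303218252/1215000352126299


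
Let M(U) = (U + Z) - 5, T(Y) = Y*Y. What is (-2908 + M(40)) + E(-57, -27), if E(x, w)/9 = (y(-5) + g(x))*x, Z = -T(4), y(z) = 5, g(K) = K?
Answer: 23787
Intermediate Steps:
T(Y) = Y**2
Z = -16 (Z = -1*4**2 = -1*16 = -16)
E(x, w) = 9*x*(5 + x) (E(x, w) = 9*((5 + x)*x) = 9*(x*(5 + x)) = 9*x*(5 + x))
M(U) = -21 + U (M(U) = (U - 16) - 5 = (-16 + U) - 5 = -21 + U)
(-2908 + M(40)) + E(-57, -27) = (-2908 + (-21 + 40)) + 9*(-57)*(5 - 57) = (-2908 + 19) + 9*(-57)*(-52) = -2889 + 26676 = 23787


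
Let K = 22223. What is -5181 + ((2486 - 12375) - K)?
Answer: -37293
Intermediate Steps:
-5181 + ((2486 - 12375) - K) = -5181 + ((2486 - 12375) - 1*22223) = -5181 + (-9889 - 22223) = -5181 - 32112 = -37293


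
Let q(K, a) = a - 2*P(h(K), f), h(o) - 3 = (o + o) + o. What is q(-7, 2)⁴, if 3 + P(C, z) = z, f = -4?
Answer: 65536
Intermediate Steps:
h(o) = 3 + 3*o (h(o) = 3 + ((o + o) + o) = 3 + (2*o + o) = 3 + 3*o)
P(C, z) = -3 + z
q(K, a) = 14 + a (q(K, a) = a - 2*(-3 - 4) = a - 2*(-7) = a + 14 = 14 + a)
q(-7, 2)⁴ = (14 + 2)⁴ = 16⁴ = 65536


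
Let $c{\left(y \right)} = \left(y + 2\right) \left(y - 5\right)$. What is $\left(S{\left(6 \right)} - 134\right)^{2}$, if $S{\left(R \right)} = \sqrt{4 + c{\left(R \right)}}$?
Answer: $17968 - 536 \sqrt{3} \approx 17040.0$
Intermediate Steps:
$c{\left(y \right)} = \left(-5 + y\right) \left(2 + y\right)$ ($c{\left(y \right)} = \left(2 + y\right) \left(-5 + y\right) = \left(-5 + y\right) \left(2 + y\right)$)
$S{\left(R \right)} = \sqrt{-6 + R^{2} - 3 R}$ ($S{\left(R \right)} = \sqrt{4 - \left(10 - R^{2} + 3 R\right)} = \sqrt{-6 + R^{2} - 3 R}$)
$\left(S{\left(6 \right)} - 134\right)^{2} = \left(\sqrt{-6 + 6^{2} - 18} - 134\right)^{2} = \left(\sqrt{-6 + 36 - 18} - 134\right)^{2} = \left(\sqrt{12} - 134\right)^{2} = \left(2 \sqrt{3} - 134\right)^{2} = \left(-134 + 2 \sqrt{3}\right)^{2}$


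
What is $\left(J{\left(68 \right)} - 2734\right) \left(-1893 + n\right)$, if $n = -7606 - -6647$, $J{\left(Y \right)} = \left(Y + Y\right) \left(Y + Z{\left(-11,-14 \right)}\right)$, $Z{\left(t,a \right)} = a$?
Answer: $-13147720$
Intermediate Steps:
$J{\left(Y \right)} = 2 Y \left(-14 + Y\right)$ ($J{\left(Y \right)} = \left(Y + Y\right) \left(Y - 14\right) = 2 Y \left(-14 + Y\right)$)
$n = -959$ ($n = -7606 + 6647 = -959$)
$\left(J{\left(68 \right)} - 2734\right) \left(-1893 + n\right) = \left(2 \cdot 68 \left(-14 + 68\right) - 2734\right) \left(-1893 - 959\right) = \left(2 \cdot 68 \cdot 54 - 2734\right) \left(-2852\right) = \left(7344 - 2734\right) \left(-2852\right) = 4610 \left(-2852\right) = -13147720$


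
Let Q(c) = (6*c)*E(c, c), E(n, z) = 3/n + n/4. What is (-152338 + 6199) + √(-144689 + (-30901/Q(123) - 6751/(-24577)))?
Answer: -146139 + 10*I*√83447527300814210/7594293 ≈ -1.4614e+5 + 380.38*I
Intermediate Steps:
E(n, z) = 3/n + n/4 (E(n, z) = 3/n + n*(¼) = 3/n + n/4)
Q(c) = 6*c*(3/c + c/4) (Q(c) = (6*c)*(3/c + c/4) = 6*c*(3/c + c/4))
(-152338 + 6199) + √(-144689 + (-30901/Q(123) - 6751/(-24577))) = (-152338 + 6199) + √(-144689 + (-30901/(18 + (3/2)*123²) - 6751/(-24577))) = -146139 + √(-144689 + (-30901/(18 + (3/2)*15129) - 6751*(-1/24577))) = -146139 + √(-144689 + (-30901/(18 + 45387/2) + 6751/24577)) = -146139 + √(-144689 + (-30901/45423/2 + 6751/24577)) = -146139 + √(-144689 + (-30901*2/45423 + 6751/24577)) = -146139 + √(-144689 + (-61802/45423 + 6751/24577)) = -146139 + √(-144689 - 173179583/159480153) = -146139 + √(-23075197037000/159480153) = -146139 + 10*I*√83447527300814210/7594293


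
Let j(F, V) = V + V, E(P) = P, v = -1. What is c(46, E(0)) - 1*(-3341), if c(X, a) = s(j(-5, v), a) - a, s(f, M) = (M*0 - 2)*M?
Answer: 3341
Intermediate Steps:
j(F, V) = 2*V
s(f, M) = -2*M (s(f, M) = (0 - 2)*M = -2*M)
c(X, a) = -3*a (c(X, a) = -2*a - a = -3*a)
c(46, E(0)) - 1*(-3341) = -3*0 - 1*(-3341) = 0 + 3341 = 3341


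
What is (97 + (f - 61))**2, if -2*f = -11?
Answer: 6889/4 ≈ 1722.3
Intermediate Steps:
f = 11/2 (f = -1/2*(-11) = 11/2 ≈ 5.5000)
(97 + (f - 61))**2 = (97 + (11/2 - 61))**2 = (97 - 111/2)**2 = (83/2)**2 = 6889/4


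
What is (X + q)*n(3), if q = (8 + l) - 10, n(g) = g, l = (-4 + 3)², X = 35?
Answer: 102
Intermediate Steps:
l = 1 (l = (-1)² = 1)
q = -1 (q = (8 + 1) - 10 = 9 - 10 = -1)
(X + q)*n(3) = (35 - 1)*3 = 34*3 = 102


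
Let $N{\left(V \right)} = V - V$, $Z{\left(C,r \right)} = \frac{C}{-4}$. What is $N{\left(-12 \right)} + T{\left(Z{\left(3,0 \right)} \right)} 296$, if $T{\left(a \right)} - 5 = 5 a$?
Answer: $370$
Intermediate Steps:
$Z{\left(C,r \right)} = - \frac{C}{4}$ ($Z{\left(C,r \right)} = C \left(- \frac{1}{4}\right) = - \frac{C}{4}$)
$N{\left(V \right)} = 0$
$T{\left(a \right)} = 5 + 5 a$
$N{\left(-12 \right)} + T{\left(Z{\left(3,0 \right)} \right)} 296 = 0 + \left(5 + 5 \left(\left(- \frac{1}{4}\right) 3\right)\right) 296 = 0 + \left(5 + 5 \left(- \frac{3}{4}\right)\right) 296 = 0 + \left(5 - \frac{15}{4}\right) 296 = 0 + \frac{5}{4} \cdot 296 = 0 + 370 = 370$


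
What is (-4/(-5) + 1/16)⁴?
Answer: 22667121/40960000 ≈ 0.55340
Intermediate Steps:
(-4/(-5) + 1/16)⁴ = (-4*(-⅕) + 1*(1/16))⁴ = (⅘ + 1/16)⁴ = (69/80)⁴ = 22667121/40960000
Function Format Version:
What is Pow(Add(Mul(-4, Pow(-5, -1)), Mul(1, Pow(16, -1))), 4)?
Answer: Rational(22667121, 40960000) ≈ 0.55340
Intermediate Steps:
Pow(Add(Mul(-4, Pow(-5, -1)), Mul(1, Pow(16, -1))), 4) = Pow(Add(Mul(-4, Rational(-1, 5)), Mul(1, Rational(1, 16))), 4) = Pow(Add(Rational(4, 5), Rational(1, 16)), 4) = Pow(Rational(69, 80), 4) = Rational(22667121, 40960000)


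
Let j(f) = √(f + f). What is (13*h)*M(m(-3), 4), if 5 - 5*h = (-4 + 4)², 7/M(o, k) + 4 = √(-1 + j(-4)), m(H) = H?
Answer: -6188/297 - 1547*√(-1 + 2*I*√2)/297 - 728*I*√2/297 - 182*I*√2*√(-1 + 2*I*√2)/297 ≈ -24.818 - 11.699*I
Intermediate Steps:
j(f) = √2*√f (j(f) = √(2*f) = √2*√f)
M(o, k) = 7/(-4 + √(-1 + 2*I*√2)) (M(o, k) = 7/(-4 + √(-1 + √2*√(-4))) = 7/(-4 + √(-1 + √2*(2*I))) = 7/(-4 + √(-1 + 2*I*√2)))
h = 1 (h = 1 - (-4 + 4)²/5 = 1 - ⅕*0² = 1 - ⅕*0 = 1 + 0 = 1)
(13*h)*M(m(-3), 4) = (13*1)*(-476/297 - 119*√(-1 + 2*I*√2)/297 - 56*I*√2/297 - 14*I*√2*√(-1 + 2*I*√2)/297) = 13*(-476/297 - 119*√(-1 + 2*I*√2)/297 - 56*I*√2/297 - 14*I*√2*√(-1 + 2*I*√2)/297) = -6188/297 - 1547*√(-1 + 2*I*√2)/297 - 728*I*√2/297 - 182*I*√2*√(-1 + 2*I*√2)/297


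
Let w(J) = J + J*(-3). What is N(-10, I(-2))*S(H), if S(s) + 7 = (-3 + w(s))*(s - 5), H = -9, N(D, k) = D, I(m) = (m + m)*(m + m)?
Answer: 2170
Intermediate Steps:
I(m) = 4*m**2 (I(m) = (2*m)*(2*m) = 4*m**2)
w(J) = -2*J (w(J) = J - 3*J = -2*J)
S(s) = -7 + (-5 + s)*(-3 - 2*s) (S(s) = -7 + (-3 - 2*s)*(s - 5) = -7 + (-3 - 2*s)*(-5 + s) = -7 + (-5 + s)*(-3 - 2*s))
N(-10, I(-2))*S(H) = -10*(8 - 2*(-9)**2 + 7*(-9)) = -10*(8 - 2*81 - 63) = -10*(8 - 162 - 63) = -10*(-217) = 2170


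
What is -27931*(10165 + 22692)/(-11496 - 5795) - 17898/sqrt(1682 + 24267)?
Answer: 917728867/17291 - 17898*sqrt(25949)/25949 ≈ 52964.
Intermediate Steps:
-27931*(10165 + 22692)/(-11496 - 5795) - 17898/sqrt(1682 + 24267) = -27931/((-17291/32857)) - 17898*sqrt(25949)/25949 = -27931/((-17291*1/32857)) - 17898*sqrt(25949)/25949 = -27931/(-17291/32857) - 17898*sqrt(25949)/25949 = -27931*(-32857/17291) - 17898*sqrt(25949)/25949 = 917728867/17291 - 17898*sqrt(25949)/25949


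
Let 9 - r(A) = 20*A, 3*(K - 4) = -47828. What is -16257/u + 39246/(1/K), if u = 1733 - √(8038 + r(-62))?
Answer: -1872834841759205/2994002 - 16257*√9287/2994002 ≈ -6.2553e+8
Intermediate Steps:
K = -47816/3 (K = 4 + (⅓)*(-47828) = 4 - 47828/3 = -47816/3 ≈ -15939.)
r(A) = 9 - 20*A
u = 1733 - √9287 (u = 1733 - √(8038 + (9 - 20*(-62))) = 1733 - √(8038 + (9 + 1240)) = 1733 - √(8038 + 1249) = 1733 - √9287 ≈ 1636.6)
-16257/u + 39246/(1/K) = -16257/(1733 - √9287) + 39246/(1/(-47816/3)) = -16257/(1733 - √9287) + 39246/(-3/47816) = -16257/(1733 - √9287) + 39246*(-47816/3) = -16257/(1733 - √9287) - 625528912 = -625528912 - 16257/(1733 - √9287)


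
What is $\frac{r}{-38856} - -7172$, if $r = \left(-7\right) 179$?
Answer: $\frac{278676485}{38856} \approx 7172.0$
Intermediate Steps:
$r = -1253$
$\frac{r}{-38856} - -7172 = - \frac{1253}{-38856} - -7172 = \left(-1253\right) \left(- \frac{1}{38856}\right) + 7172 = \frac{1253}{38856} + 7172 = \frac{278676485}{38856}$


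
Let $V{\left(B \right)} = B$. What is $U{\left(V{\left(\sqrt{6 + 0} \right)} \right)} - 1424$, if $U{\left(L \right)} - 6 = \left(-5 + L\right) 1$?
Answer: $-1423 + \sqrt{6} \approx -1420.6$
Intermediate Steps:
$U{\left(L \right)} = 1 + L$ ($U{\left(L \right)} = 6 + \left(-5 + L\right) 1 = 6 + \left(-5 + L\right) = 1 + L$)
$U{\left(V{\left(\sqrt{6 + 0} \right)} \right)} - 1424 = \left(1 + \sqrt{6 + 0}\right) - 1424 = \left(1 + \sqrt{6}\right) - 1424 = -1423 + \sqrt{6}$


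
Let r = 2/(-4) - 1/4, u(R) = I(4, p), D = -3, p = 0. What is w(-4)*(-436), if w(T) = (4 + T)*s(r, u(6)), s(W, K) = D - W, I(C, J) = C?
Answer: 0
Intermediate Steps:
u(R) = 4
r = -¾ (r = 2*(-¼) - 1*¼ = -½ - ¼ = -¾ ≈ -0.75000)
s(W, K) = -3 - W
w(T) = -9 - 9*T/4 (w(T) = (4 + T)*(-3 - 1*(-¾)) = (4 + T)*(-3 + ¾) = (4 + T)*(-9/4) = -9 - 9*T/4)
w(-4)*(-436) = (-9 - 9/4*(-4))*(-436) = (-9 + 9)*(-436) = 0*(-436) = 0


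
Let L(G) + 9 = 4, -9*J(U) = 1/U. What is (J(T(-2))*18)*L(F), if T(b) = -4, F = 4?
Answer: -5/2 ≈ -2.5000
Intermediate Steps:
J(U) = -1/(9*U)
L(G) = -5 (L(G) = -9 + 4 = -5)
(J(T(-2))*18)*L(F) = (-1/9/(-4)*18)*(-5) = (-1/9*(-1/4)*18)*(-5) = ((1/36)*18)*(-5) = (1/2)*(-5) = -5/2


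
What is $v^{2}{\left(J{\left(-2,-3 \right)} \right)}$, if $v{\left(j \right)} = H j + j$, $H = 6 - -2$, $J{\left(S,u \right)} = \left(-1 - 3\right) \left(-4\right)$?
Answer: $20736$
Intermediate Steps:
$J{\left(S,u \right)} = 16$ ($J{\left(S,u \right)} = \left(-4\right) \left(-4\right) = 16$)
$H = 8$ ($H = 6 + 2 = 8$)
$v{\left(j \right)} = 9 j$ ($v{\left(j \right)} = 8 j + j = 9 j$)
$v^{2}{\left(J{\left(-2,-3 \right)} \right)} = \left(9 \cdot 16\right)^{2} = 144^{2} = 20736$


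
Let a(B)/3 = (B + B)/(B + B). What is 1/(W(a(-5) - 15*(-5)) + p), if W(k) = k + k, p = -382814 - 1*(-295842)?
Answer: -1/86816 ≈ -1.1519e-5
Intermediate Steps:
p = -86972 (p = -382814 + 295842 = -86972)
a(B) = 3 (a(B) = 3*((B + B)/(B + B)) = 3*((2*B)/((2*B))) = 3*((2*B)*(1/(2*B))) = 3*1 = 3)
W(k) = 2*k
1/(W(a(-5) - 15*(-5)) + p) = 1/(2*(3 - 15*(-5)) - 86972) = 1/(2*(3 + 75) - 86972) = 1/(2*78 - 86972) = 1/(156 - 86972) = 1/(-86816) = -1/86816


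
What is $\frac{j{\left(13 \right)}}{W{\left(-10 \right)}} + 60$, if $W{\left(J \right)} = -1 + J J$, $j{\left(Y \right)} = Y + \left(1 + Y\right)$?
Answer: $\frac{663}{11} \approx 60.273$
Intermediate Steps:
$j{\left(Y \right)} = 1 + 2 Y$
$W{\left(J \right)} = -1 + J^{2}$
$\frac{j{\left(13 \right)}}{W{\left(-10 \right)}} + 60 = \frac{1 + 2 \cdot 13}{-1 + \left(-10\right)^{2}} + 60 = \frac{1 + 26}{-1 + 100} + 60 = \frac{1}{99} \cdot 27 + 60 = \frac{3}{11} + 60 = \frac{663}{11}$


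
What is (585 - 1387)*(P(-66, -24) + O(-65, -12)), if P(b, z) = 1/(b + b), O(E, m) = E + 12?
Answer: 2805797/66 ≈ 42512.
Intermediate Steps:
O(E, m) = 12 + E
P(b, z) = 1/(2*b)
(585 - 1387)*(P(-66, -24) + O(-65, -12)) = (585 - 1387)*((1/2)/(-66) + (12 - 65)) = -802*((1/2)*(-1/66) - 53) = -802*(-1/132 - 53) = -802*(-6997/132) = 2805797/66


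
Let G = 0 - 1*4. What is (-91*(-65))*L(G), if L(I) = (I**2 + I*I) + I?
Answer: 165620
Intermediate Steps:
G = -4 (G = 0 - 4 = -4)
L(I) = I + 2*I**2 (L(I) = (I**2 + I**2) + I = 2*I**2 + I = I + 2*I**2)
(-91*(-65))*L(G) = (-91*(-65))*(-4*(1 + 2*(-4))) = 5915*(-4*(1 - 8)) = 5915*(-4*(-7)) = 5915*28 = 165620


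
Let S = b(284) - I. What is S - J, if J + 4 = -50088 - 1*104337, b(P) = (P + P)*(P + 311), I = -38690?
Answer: 531079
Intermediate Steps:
b(P) = 2*P*(311 + P) (b(P) = (2*P)*(311 + P) = 2*P*(311 + P))
S = 376650 (S = 2*284*(311 + 284) - 1*(-38690) = 2*284*595 + 38690 = 337960 + 38690 = 376650)
J = -154429 (J = -4 + (-50088 - 1*104337) = -4 + (-50088 - 104337) = -4 - 154425 = -154429)
S - J = 376650 - 1*(-154429) = 376650 + 154429 = 531079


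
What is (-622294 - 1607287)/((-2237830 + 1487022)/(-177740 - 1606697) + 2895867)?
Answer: -3978546830897/5167492972687 ≈ -0.76992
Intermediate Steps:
(-622294 - 1607287)/((-2237830 + 1487022)/(-177740 - 1606697) + 2895867) = -2229581/(-750808/(-1784437) + 2895867) = -2229581/(-750808*(-1/1784437) + 2895867) = -2229581/(750808/1784437 + 2895867) = -2229581/5167492972687/1784437 = -2229581*1784437/5167492972687 = -3978546830897/5167492972687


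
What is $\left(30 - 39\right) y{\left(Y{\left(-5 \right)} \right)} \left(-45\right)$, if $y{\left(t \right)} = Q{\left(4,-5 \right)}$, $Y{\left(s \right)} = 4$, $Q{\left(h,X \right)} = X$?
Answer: $-2025$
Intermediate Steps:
$y{\left(t \right)} = -5$
$\left(30 - 39\right) y{\left(Y{\left(-5 \right)} \right)} \left(-45\right) = \left(30 - 39\right) \left(-5\right) \left(-45\right) = \left(-9\right) \left(-5\right) \left(-45\right) = 45 \left(-45\right) = -2025$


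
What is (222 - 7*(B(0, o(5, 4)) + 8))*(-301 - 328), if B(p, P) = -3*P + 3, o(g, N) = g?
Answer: -157250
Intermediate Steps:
B(p, P) = 3 - 3*P
(222 - 7*(B(0, o(5, 4)) + 8))*(-301 - 328) = (222 - 7*((3 - 3*5) + 8))*(-301 - 328) = (222 - 7*((3 - 15) + 8))*(-629) = (222 - 7*(-12 + 8))*(-629) = (222 - 7*(-4))*(-629) = (222 + 28)*(-629) = 250*(-629) = -157250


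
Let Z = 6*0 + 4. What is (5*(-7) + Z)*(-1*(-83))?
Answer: -2573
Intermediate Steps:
Z = 4 (Z = 0 + 4 = 4)
(5*(-7) + Z)*(-1*(-83)) = (5*(-7) + 4)*(-1*(-83)) = (-35 + 4)*83 = -31*83 = -2573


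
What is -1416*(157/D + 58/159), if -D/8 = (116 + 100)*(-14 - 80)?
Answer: -185771707/358704 ≈ -517.90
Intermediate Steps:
D = 162432 (D = -8*(116 + 100)*(-14 - 80) = -1728*(-94) = -8*(-20304) = 162432)
-1416*(157/D + 58/159) = -1416*(157/162432 + 58/159) = -1416*3148673/8608896 = -185771707/358704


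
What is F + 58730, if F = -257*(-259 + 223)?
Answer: 67982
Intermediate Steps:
F = 9252 (F = -257*(-36) = 9252)
F + 58730 = 9252 + 58730 = 67982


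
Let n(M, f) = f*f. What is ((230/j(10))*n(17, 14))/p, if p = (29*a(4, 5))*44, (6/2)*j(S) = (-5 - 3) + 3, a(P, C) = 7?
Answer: -966/319 ≈ -3.0282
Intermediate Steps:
n(M, f) = f²
j(S) = -5/3 (j(S) = ((-5 - 3) + 3)/3 = (-8 + 3)/3 = (⅓)*(-5) = -5/3)
p = 8932 (p = (29*7)*44 = 203*44 = 8932)
((230/j(10))*n(17, 14))/p = ((230/(-5/3))*14²)/8932 = ((230*(-⅗))*196)*(1/8932) = -138*196*(1/8932) = -27048*1/8932 = -966/319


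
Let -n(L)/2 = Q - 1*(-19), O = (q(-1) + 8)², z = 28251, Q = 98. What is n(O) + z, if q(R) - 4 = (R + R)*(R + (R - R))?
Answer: 28017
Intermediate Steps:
q(R) = 4 + 2*R² (q(R) = 4 + (R + R)*(R + (R - R)) = 4 + (2*R)*(R + 0) = 4 + (2*R)*R = 4 + 2*R²)
O = 196 (O = ((4 + 2*(-1)²) + 8)² = ((4 + 2*1) + 8)² = ((4 + 2) + 8)² = (6 + 8)² = 14² = 196)
n(L) = -234 (n(L) = -2*(98 - 1*(-19)) = -2*(98 + 19) = -2*117 = -234)
n(O) + z = -234 + 28251 = 28017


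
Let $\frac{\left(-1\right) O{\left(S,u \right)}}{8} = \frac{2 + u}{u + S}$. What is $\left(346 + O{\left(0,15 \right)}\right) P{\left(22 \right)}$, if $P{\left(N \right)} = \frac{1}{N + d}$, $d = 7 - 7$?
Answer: $\frac{2527}{165} \approx 15.315$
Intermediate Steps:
$O{\left(S,u \right)} = - \frac{8 \left(2 + u\right)}{S + u}$ ($O{\left(S,u \right)} = - 8 \frac{2 + u}{u + S} = - 8 \frac{2 + u}{S + u} = - \frac{8 \left(2 + u\right)}{S + u}$)
$d = 0$ ($d = 7 - 7 = 0$)
$P{\left(N \right)} = \frac{1}{N}$ ($P{\left(N \right)} = \frac{1}{N + 0} = \frac{1}{N}$)
$\left(346 + O{\left(0,15 \right)}\right) P{\left(22 \right)} = \frac{346 + \frac{8 \left(-2 - 15\right)}{0 + 15}}{22} = \left(346 + \frac{8 \left(-2 - 15\right)}{15}\right) \frac{1}{22} = \left(346 + 8 \cdot \frac{1}{15} \left(-17\right)\right) \frac{1}{22} = \left(346 - \frac{136}{15}\right) \frac{1}{22} = \frac{5054}{15} \cdot \frac{1}{22} = \frac{2527}{165}$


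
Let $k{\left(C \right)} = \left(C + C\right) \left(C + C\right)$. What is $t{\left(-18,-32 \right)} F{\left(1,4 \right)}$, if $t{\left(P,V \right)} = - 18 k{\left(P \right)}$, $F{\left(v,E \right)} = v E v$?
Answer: $-93312$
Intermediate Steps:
$F{\left(v,E \right)} = E v^{2}$ ($F{\left(v,E \right)} = E v v = E v^{2}$)
$k{\left(C \right)} = 4 C^{2}$ ($k{\left(C \right)} = 2 C 2 C = 4 C^{2}$)
$t{\left(P,V \right)} = - 72 P^{2}$ ($t{\left(P,V \right)} = - 18 \cdot 4 P^{2} = - 72 P^{2}$)
$t{\left(-18,-32 \right)} F{\left(1,4 \right)} = - 72 \left(-18\right)^{2} \cdot 4 \cdot 1^{2} = \left(-72\right) 324 \cdot 4 \cdot 1 = \left(-23328\right) 4 = -93312$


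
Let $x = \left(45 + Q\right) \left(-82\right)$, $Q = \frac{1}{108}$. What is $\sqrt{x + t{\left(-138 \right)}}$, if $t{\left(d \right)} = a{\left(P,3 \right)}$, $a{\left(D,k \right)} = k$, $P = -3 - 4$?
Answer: $\frac{i \sqrt{1194834}}{18} \approx 60.727 i$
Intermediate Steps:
$P = -7$ ($P = -3 - 4 = -7$)
$Q = \frac{1}{108} \approx 0.0092593$
$t{\left(d \right)} = 3$
$x = - \frac{199301}{54}$ ($x = \left(45 + \frac{1}{108}\right) \left(-82\right) = \frac{4861}{108} \left(-82\right) = - \frac{199301}{54} \approx -3690.8$)
$\sqrt{x + t{\left(-138 \right)}} = \sqrt{- \frac{199301}{54} + 3} = \sqrt{- \frac{199139}{54}} = \frac{i \sqrt{1194834}}{18}$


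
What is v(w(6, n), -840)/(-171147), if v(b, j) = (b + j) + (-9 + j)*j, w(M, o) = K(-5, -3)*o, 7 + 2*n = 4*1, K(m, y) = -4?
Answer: -237442/57049 ≈ -4.1621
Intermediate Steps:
n = -3/2 (n = -7/2 + (4*1)/2 = -7/2 + (½)*4 = -7/2 + 2 = -3/2 ≈ -1.5000)
w(M, o) = -4*o
v(b, j) = b + j + j*(-9 + j) (v(b, j) = (b + j) + j*(-9 + j) = b + j + j*(-9 + j))
v(w(6, n), -840)/(-171147) = (-4*(-3/2) + (-840)² - 8*(-840))/(-171147) = (6 + 705600 + 6720)*(-1/171147) = 712326*(-1/171147) = -237442/57049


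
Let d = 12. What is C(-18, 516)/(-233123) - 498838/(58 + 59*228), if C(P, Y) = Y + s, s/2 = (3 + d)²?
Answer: -58151830867/1574745865 ≈ -36.928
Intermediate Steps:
s = 450 (s = 2*(3 + 12)² = 2*15² = 2*225 = 450)
C(P, Y) = 450 + Y (C(P, Y) = Y + 450 = 450 + Y)
C(-18, 516)/(-233123) - 498838/(58 + 59*228) = (450 + 516)/(-233123) - 498838/(58 + 59*228) = 966*(-1/233123) - 498838/(58 + 13452) = -966/233123 - 498838/13510 = -966/233123 - 498838*1/13510 = -966/233123 - 249419/6755 = -58151830867/1574745865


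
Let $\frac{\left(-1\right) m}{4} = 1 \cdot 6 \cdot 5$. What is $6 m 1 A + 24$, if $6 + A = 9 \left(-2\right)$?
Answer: $17304$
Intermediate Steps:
$A = -24$ ($A = -6 + 9 \left(-2\right) = -6 - 18 = -24$)
$m = -120$ ($m = - 4 \cdot 1 \cdot 6 \cdot 5 = - 4 \cdot 6 \cdot 5 = \left(-4\right) 30 = -120$)
$6 m 1 A + 24 = 6 \left(-120\right) 1 \left(-24\right) + 24 = \left(-720\right) 1 \left(-24\right) + 24 = \left(-720\right) \left(-24\right) + 24 = 17280 + 24 = 17304$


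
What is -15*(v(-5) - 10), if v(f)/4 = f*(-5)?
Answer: -1350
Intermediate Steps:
v(f) = -20*f (v(f) = 4*(f*(-5)) = 4*(-5*f) = -20*f)
-15*(v(-5) - 10) = -15*(-20*(-5) - 10) = -15*(100 - 10) = -15*90 = -1350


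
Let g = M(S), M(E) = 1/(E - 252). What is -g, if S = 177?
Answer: 1/75 ≈ 0.013333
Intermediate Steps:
M(E) = 1/(-252 + E)
g = -1/75 (g = 1/(-252 + 177) = 1/(-75) = -1/75 ≈ -0.013333)
-g = -1*(-1/75) = 1/75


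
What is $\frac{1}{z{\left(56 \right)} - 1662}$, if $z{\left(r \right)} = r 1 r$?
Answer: $\frac{1}{1474} \approx 0.00067843$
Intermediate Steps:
$z{\left(r \right)} = r^{2}$ ($z{\left(r \right)} = r r = r^{2}$)
$\frac{1}{z{\left(56 \right)} - 1662} = \frac{1}{56^{2} - 1662} = \frac{1}{3136 - 1662} = \frac{1}{1474}$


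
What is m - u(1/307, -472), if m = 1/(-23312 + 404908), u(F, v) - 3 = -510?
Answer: 193469173/381596 ≈ 507.00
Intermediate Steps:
u(F, v) = -507 (u(F, v) = 3 - 510 = -507)
m = 1/381596 ≈ 2.6206e-6
m - u(1/307, -472) = 1/381596 - 1*(-507) = 1/381596 + 507 = 193469173/381596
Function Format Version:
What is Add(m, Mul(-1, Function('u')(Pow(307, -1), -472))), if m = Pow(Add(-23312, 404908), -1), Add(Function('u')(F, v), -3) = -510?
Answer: Rational(193469173, 381596) ≈ 507.00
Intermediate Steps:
Function('u')(F, v) = -507 (Function('u')(F, v) = Add(3, -510) = -507)
m = Rational(1, 381596) (m = Pow(381596, -1) = Rational(1, 381596) ≈ 2.6206e-6)
Add(m, Mul(-1, Function('u')(Pow(307, -1), -472))) = Add(Rational(1, 381596), Mul(-1, -507)) = Add(Rational(1, 381596), 507) = Rational(193469173, 381596)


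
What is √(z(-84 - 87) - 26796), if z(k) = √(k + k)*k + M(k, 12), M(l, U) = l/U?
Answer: √(-107241 - 2052*I*√38)/2 ≈ 9.64 - 164.02*I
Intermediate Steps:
z(k) = k/12 + √2*k^(3/2) (z(k) = √(k + k)*k + k/12 = √(2*k)*k + k*(1/12) = (√2*√k)*k + k/12 = √2*k^(3/2) + k/12 = k/12 + √2*k^(3/2))
√(z(-84 - 87) - 26796) = √(((-84 - 87)/12 + √2*(-84 - 87)^(3/2)) - 26796) = √(((1/12)*(-171) + √2*(-171)^(3/2)) - 26796) = √((-57/4 + √2*(-513*I*√19)) - 26796) = √((-57/4 - 513*I*√38) - 26796) = √(-107241/4 - 513*I*√38)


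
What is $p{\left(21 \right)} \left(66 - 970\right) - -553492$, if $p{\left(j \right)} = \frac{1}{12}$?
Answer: $\frac{1660250}{3} \approx 5.5342 \cdot 10^{5}$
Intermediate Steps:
$p{\left(j \right)} = \frac{1}{12}$
$p{\left(21 \right)} \left(66 - 970\right) - -553492 = \frac{66 - 970}{12} - -553492 = \frac{1}{12} \left(-904\right) + \left(-1111862 + 1665354\right) = - \frac{226}{3} + 553492 = \frac{1660250}{3}$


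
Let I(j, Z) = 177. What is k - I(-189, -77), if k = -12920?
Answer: -13097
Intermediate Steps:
k - I(-189, -77) = -12920 - 1*177 = -12920 - 177 = -13097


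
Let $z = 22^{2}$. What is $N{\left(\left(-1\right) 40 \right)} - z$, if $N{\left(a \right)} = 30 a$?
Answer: $-1684$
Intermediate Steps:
$z = 484$
$N{\left(\left(-1\right) 40 \right)} - z = 30 \left(\left(-1\right) 40\right) - 484 = 30 \left(-40\right) - 484 = -1200 - 484 = -1684$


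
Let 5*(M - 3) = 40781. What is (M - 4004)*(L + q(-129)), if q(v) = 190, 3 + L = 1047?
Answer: 25637584/5 ≈ 5.1275e+6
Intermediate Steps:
M = 40796/5 (M = 3 + (1/5)*40781 = 3 + 40781/5 = 40796/5 ≈ 8159.2)
L = 1044 (L = -3 + 1047 = 1044)
(M - 4004)*(L + q(-129)) = (40796/5 - 4004)*(1044 + 190) = (20776/5)*1234 = 25637584/5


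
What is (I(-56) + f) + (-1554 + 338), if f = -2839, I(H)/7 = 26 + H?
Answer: -4265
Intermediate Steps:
I(H) = 182 + 7*H (I(H) = 7*(26 + H) = 182 + 7*H)
(I(-56) + f) + (-1554 + 338) = ((182 + 7*(-56)) - 2839) + (-1554 + 338) = ((182 - 392) - 2839) - 1216 = (-210 - 2839) - 1216 = -3049 - 1216 = -4265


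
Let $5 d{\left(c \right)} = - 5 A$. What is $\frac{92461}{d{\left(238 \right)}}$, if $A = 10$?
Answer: $- \frac{92461}{10} \approx -9246.1$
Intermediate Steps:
$d{\left(c \right)} = -10$ ($d{\left(c \right)} = \frac{\left(-5\right) 10}{5} = \frac{1}{5} \left(-50\right) = -10$)
$\frac{92461}{d{\left(238 \right)}} = \frac{92461}{-10} = 92461 \left(- \frac{1}{10}\right) = - \frac{92461}{10}$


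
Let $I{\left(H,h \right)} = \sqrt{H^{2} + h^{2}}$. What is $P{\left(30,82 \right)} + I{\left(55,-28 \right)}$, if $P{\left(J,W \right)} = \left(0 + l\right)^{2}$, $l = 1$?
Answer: $1 + \sqrt{3809} \approx 62.717$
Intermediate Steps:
$P{\left(J,W \right)} = 1$ ($P{\left(J,W \right)} = \left(0 + 1\right)^{2} = 1^{2} = 1$)
$P{\left(30,82 \right)} + I{\left(55,-28 \right)} = 1 + \sqrt{55^{2} + \left(-28\right)^{2}} = 1 + \sqrt{3025 + 784} = 1 + \sqrt{3809}$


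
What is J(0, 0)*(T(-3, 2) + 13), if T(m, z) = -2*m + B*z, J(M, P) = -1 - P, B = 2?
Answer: -23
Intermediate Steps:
T(m, z) = -2*m + 2*z
J(0, 0)*(T(-3, 2) + 13) = (-1 - 1*0)*((-2*(-3) + 2*2) + 13) = (-1 + 0)*((6 + 4) + 13) = -(10 + 13) = -1*23 = -23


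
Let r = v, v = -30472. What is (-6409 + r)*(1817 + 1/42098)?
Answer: -2821103923027/42098 ≈ -6.7013e+7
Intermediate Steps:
r = -30472
(-6409 + r)*(1817 + 1/42098) = (-6409 - 30472)*(1817 + 1/42098) = -36881*(1817 + 1/42098) = -36881*76492067/42098 = -2821103923027/42098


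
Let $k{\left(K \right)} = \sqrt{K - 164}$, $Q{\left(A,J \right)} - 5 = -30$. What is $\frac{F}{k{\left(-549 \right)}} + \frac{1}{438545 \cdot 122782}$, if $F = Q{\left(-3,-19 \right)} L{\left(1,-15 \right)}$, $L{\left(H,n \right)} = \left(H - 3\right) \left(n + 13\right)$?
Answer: $\frac{1}{53845432190} + \frac{100 i \sqrt{713}}{713} \approx 1.8572 \cdot 10^{-11} + 3.745 i$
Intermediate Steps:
$L{\left(H,n \right)} = \left(-3 + H\right) \left(13 + n\right)$
$Q{\left(A,J \right)} = -25$ ($Q{\left(A,J \right)} = 5 - 30 = -25$)
$F = -100$ ($F = - 25 \left(-39 - -45 + 13 \cdot 1 + 1 \left(-15\right)\right) = - 25 \left(-39 + 45 + 13 - 15\right) = \left(-25\right) 4 = -100$)
$k{\left(K \right)} = \sqrt{-164 + K}$
$\frac{F}{k{\left(-549 \right)}} + \frac{1}{438545 \cdot 122782} = - \frac{100}{\sqrt{-164 - 549}} + \frac{1}{438545 \cdot 122782} = - \frac{100}{\sqrt{-713}} + \frac{1}{438545} \cdot \frac{1}{122782} = - \frac{100}{i \sqrt{713}} + \frac{1}{53845432190} = - 100 \left(- \frac{i \sqrt{713}}{713}\right) + \frac{1}{53845432190} = \frac{100 i \sqrt{713}}{713} + \frac{1}{53845432190} = \frac{1}{53845432190} + \frac{100 i \sqrt{713}}{713}$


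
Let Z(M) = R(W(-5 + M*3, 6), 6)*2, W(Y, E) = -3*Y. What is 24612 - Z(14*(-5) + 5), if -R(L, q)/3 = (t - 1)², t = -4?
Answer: 24762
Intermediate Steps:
R(L, q) = -75 (R(L, q) = -3*(-4 - 1)² = -3*(-5)² = -3*25 = -75)
Z(M) = -150 (Z(M) = -75*2 = -150)
24612 - Z(14*(-5) + 5) = 24612 - 1*(-150) = 24612 + 150 = 24762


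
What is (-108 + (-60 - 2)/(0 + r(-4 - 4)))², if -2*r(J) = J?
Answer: 61009/4 ≈ 15252.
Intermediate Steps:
r(J) = -J/2
(-108 + (-60 - 2)/(0 + r(-4 - 4)))² = (-108 + (-60 - 2)/(0 - (-4 - 4)/2))² = (-108 - 62/(0 - ½*(-8)))² = (-108 - 62/(0 + 4))² = (-108 - 62/4)² = (-108 - 62*¼)² = (-108 - 31/2)² = (-247/2)² = 61009/4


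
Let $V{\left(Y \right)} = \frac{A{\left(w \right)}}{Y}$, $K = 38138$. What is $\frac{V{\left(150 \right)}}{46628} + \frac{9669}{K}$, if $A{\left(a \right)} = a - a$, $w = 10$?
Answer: $\frac{9669}{38138} \approx 0.25353$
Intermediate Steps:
$A{\left(a \right)} = 0$
$V{\left(Y \right)} = 0$ ($V{\left(Y \right)} = \frac{0}{Y} = 0$)
$\frac{V{\left(150 \right)}}{46628} + \frac{9669}{K} = \frac{0}{46628} + \frac{9669}{38138} = 0 \cdot \frac{1}{46628} + 9669 \cdot \frac{1}{38138} = 0 + \frac{9669}{38138} = \frac{9669}{38138}$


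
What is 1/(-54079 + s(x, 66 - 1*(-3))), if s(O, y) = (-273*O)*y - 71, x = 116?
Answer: -1/2239242 ≈ -4.4658e-7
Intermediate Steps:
s(O, y) = -71 - 273*O*y (s(O, y) = -273*O*y - 71 = -71 - 273*O*y)
1/(-54079 + s(x, 66 - 1*(-3))) = 1/(-54079 + (-71 - 273*116*(66 - 1*(-3)))) = 1/(-54079 + (-71 - 273*116*(66 + 3))) = 1/(-54079 + (-71 - 273*116*69)) = 1/(-54079 + (-71 - 2185092)) = 1/(-54079 - 2185163) = 1/(-2239242) = -1/2239242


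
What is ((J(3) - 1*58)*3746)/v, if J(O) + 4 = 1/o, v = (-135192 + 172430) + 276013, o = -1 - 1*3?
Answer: -155459/208834 ≈ -0.74441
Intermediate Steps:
o = -4 (o = -1 - 3 = -4)
v = 313251 (v = 37238 + 276013 = 313251)
J(O) = -17/4 (J(O) = -4 + 1/(-4) = -4 - ¼ = -17/4)
((J(3) - 1*58)*3746)/v = ((-17/4 - 1*58)*3746)/313251 = ((-17/4 - 58)*3746)*(1/313251) = -249/4*3746*(1/313251) = -466377/2*1/313251 = -155459/208834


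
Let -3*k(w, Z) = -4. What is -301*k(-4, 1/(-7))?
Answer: -1204/3 ≈ -401.33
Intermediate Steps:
k(w, Z) = 4/3 (k(w, Z) = -1/3*(-4) = 4/3)
-301*k(-4, 1/(-7)) = -301*4/3 = -1204/3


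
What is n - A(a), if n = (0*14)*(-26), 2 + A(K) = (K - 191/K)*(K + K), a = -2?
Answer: 376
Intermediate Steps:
A(K) = -2 + 2*K*(K - 191/K) (A(K) = -2 + (K - 191/K)*(K + K) = -2 + (K - 191/K)*(2*K) = -2 + 2*K*(K - 191/K))
n = 0 (n = 0*(-26) = 0)
n - A(a) = 0 - (-384 + 2*(-2)²) = 0 - (-384 + 2*4) = 0 - (-384 + 8) = 0 - 1*(-376) = 0 + 376 = 376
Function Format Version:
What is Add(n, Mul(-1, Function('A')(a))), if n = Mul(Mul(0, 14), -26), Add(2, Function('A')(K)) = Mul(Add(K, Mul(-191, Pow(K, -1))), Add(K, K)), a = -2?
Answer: 376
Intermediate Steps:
Function('A')(K) = Add(-2, Mul(2, K, Add(K, Mul(-191, Pow(K, -1))))) (Function('A')(K) = Add(-2, Mul(Add(K, Mul(-191, Pow(K, -1))), Add(K, K))) = Add(-2, Mul(Add(K, Mul(-191, Pow(K, -1))), Mul(2, K))) = Add(-2, Mul(2, K, Add(K, Mul(-191, Pow(K, -1))))))
n = 0 (n = Mul(0, -26) = 0)
Add(n, Mul(-1, Function('A')(a))) = Add(0, Mul(-1, Add(-384, Mul(2, Pow(-2, 2))))) = Add(0, Mul(-1, Add(-384, Mul(2, 4)))) = Add(0, Mul(-1, Add(-384, 8))) = Add(0, Mul(-1, -376)) = Add(0, 376) = 376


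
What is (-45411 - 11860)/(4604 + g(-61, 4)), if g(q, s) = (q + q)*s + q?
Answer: -57271/4055 ≈ -14.124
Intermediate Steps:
g(q, s) = q + 2*q*s (g(q, s) = (2*q)*s + q = 2*q*s + q = q + 2*q*s)
(-45411 - 11860)/(4604 + g(-61, 4)) = (-45411 - 11860)/(4604 - 61*(1 + 2*4)) = -57271/(4604 - 61*(1 + 8)) = -57271/(4604 - 61*9) = -57271/(4604 - 549) = -57271/4055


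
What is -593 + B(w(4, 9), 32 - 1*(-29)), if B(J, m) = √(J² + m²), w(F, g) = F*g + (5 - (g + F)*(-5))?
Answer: -593 + √14957 ≈ -470.70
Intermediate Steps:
w(F, g) = 5 + 5*F + 5*g + F*g (w(F, g) = F*g + (5 - (F + g)*(-5)) = F*g + (5 - (-5*F - 5*g)) = F*g + (5 + (5*F + 5*g)) = F*g + (5 + 5*F + 5*g) = 5 + 5*F + 5*g + F*g)
-593 + B(w(4, 9), 32 - 1*(-29)) = -593 + √((5 + 5*4 + 5*9 + 4*9)² + (32 - 1*(-29))²) = -593 + √((5 + 20 + 45 + 36)² + (32 + 29)²) = -593 + √(106² + 61²) = -593 + √(11236 + 3721) = -593 + √14957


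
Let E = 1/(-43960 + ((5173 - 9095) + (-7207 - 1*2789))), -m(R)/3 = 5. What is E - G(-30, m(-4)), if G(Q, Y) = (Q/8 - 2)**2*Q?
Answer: 229630961/231512 ≈ 991.88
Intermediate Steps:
m(R) = -15 (m(R) = -3*5 = -15)
E = -1/57878 (E = 1/(-43960 + (-3922 + (-7207 - 2789))) = 1/(-43960 + (-3922 - 9996)) = 1/(-43960 - 13918) = 1/(-57878) = -1/57878 ≈ -1.7278e-5)
G(Q, Y) = Q*(-2 + Q/8)**2 (G(Q, Y) = (Q*(1/8) - 2)**2*Q = (Q/8 - 2)**2*Q = (-2 + Q/8)**2*Q = Q*(-2 + Q/8)**2)
E - G(-30, m(-4)) = -1/57878 - (-30)*(-16 - 30)**2/64 = -1/57878 - (-30)*(-46)**2/64 = -1/57878 - (-30)*2116/64 = -1/57878 - 1*(-7935/8) = -1/57878 + 7935/8 = 229630961/231512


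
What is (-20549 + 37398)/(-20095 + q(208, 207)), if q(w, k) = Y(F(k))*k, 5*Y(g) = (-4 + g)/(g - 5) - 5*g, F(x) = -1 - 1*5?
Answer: -26477/29567 ≈ -0.89549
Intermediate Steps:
F(x) = -6 (F(x) = -1 - 5 = -6)
Y(g) = -g + (-4 + g)/(5*(-5 + g)) (Y(g) = ((-4 + g)/(g - 5) - 5*g)/5 = ((-4 + g)/(-5 + g) - 5*g)/5 = (-5*g + (-4 + g)/(-5 + g))/5 = -g + (-4 + g)/(5*(-5 + g)))
q(w, k) = 68*k/11 (q(w, k) = ((-4 - 5*(-6)**2 + 26*(-6))/(5*(-5 - 6)))*k = ((1/5)*(-4 - 5*36 - 156)/(-11))*k = ((1/5)*(-1/11)*(-4 - 180 - 156))*k = ((1/5)*(-1/11)*(-340))*k = 68*k/11)
(-20549 + 37398)/(-20095 + q(208, 207)) = (-20549 + 37398)/(-20095 + (68/11)*207) = 16849/(-20095 + 14076/11) = 16849/(-206969/11) = 16849*(-11/206969) = -26477/29567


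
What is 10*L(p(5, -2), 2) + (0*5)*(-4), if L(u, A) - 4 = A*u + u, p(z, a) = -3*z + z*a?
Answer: -710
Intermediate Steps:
p(z, a) = -3*z + a*z
L(u, A) = 4 + u + A*u (L(u, A) = 4 + (A*u + u) = 4 + (u + A*u) = 4 + u + A*u)
10*L(p(5, -2), 2) + (0*5)*(-4) = 10*(4 + 5*(-3 - 2) + 2*(5*(-3 - 2))) + (0*5)*(-4) = 10*(4 + 5*(-5) + 2*(5*(-5))) + 0*(-4) = 10*(4 - 25 + 2*(-25)) + 0 = 10*(4 - 25 - 50) + 0 = 10*(-71) + 0 = -710 + 0 = -710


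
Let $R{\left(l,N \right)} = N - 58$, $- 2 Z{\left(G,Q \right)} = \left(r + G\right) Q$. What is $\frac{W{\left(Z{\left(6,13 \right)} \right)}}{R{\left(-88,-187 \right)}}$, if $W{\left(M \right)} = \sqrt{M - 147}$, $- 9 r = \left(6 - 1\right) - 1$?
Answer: $- \frac{4 i \sqrt{103}}{735} \approx - 0.055232 i$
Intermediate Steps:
$r = - \frac{4}{9}$ ($r = - \frac{\left(6 - 1\right) - 1}{9} = - \frac{5 - 1}{9} = \left(- \frac{1}{9}\right) 4 = - \frac{4}{9} \approx -0.44444$)
$Z{\left(G,Q \right)} = - \frac{Q \left(- \frac{4}{9} + G\right)}{2}$ ($Z{\left(G,Q \right)} = - \frac{\left(- \frac{4}{9} + G\right) Q}{2} = - \frac{Q \left(- \frac{4}{9} + G\right)}{2}$)
$R{\left(l,N \right)} = -58 + N$ ($R{\left(l,N \right)} = N - 58 = -58 + N$)
$W{\left(M \right)} = \sqrt{-147 + M}$
$\frac{W{\left(Z{\left(6,13 \right)} \right)}}{R{\left(-88,-187 \right)}} = \frac{\sqrt{-147 + \frac{1}{18} \cdot 13 \left(4 - 54\right)}}{-58 - 187} = \frac{\sqrt{-147 + \frac{1}{18} \cdot 13 \left(4 - 54\right)}}{-245} = \sqrt{-147 + \frac{1}{18} \cdot 13 \left(-50\right)} \left(- \frac{1}{245}\right) = \sqrt{-147 - \frac{325}{9}} \left(- \frac{1}{245}\right) = \sqrt{- \frac{1648}{9}} \left(- \frac{1}{245}\right) = \frac{4 i \sqrt{103}}{3} \left(- \frac{1}{245}\right) = - \frac{4 i \sqrt{103}}{735}$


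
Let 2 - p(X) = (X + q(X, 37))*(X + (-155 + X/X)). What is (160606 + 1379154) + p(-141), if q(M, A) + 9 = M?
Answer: 1453917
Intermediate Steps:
q(M, A) = -9 + M
p(X) = 2 - (-154 + X)*(-9 + 2*X) (p(X) = 2 - (X + (-9 + X))*(X + (-155 + X/X)) = 2 - (-9 + 2*X)*(X + (-155 + 1)) = 2 - (-9 + 2*X)*(X - 154) = 2 - (-9 + 2*X)*(-154 + X) = 2 - (-154 + X)*(-9 + 2*X))
(160606 + 1379154) + p(-141) = (160606 + 1379154) + (-1384 - 2*(-141)² + 317*(-141)) = 1539760 + (-1384 - 2*19881 - 44697) = 1539760 + (-1384 - 39762 - 44697) = 1539760 - 85843 = 1453917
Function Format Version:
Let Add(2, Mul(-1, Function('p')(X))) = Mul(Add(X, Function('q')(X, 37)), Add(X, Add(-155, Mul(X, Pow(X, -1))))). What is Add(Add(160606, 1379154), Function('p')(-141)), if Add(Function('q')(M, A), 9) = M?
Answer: 1453917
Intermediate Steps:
Function('q')(M, A) = Add(-9, M)
Function('p')(X) = Add(2, Mul(-1, Add(-154, X), Add(-9, Mul(2, X)))) (Function('p')(X) = Add(2, Mul(-1, Mul(Add(X, Add(-9, X)), Add(X, Add(-155, Mul(X, Pow(X, -1))))))) = Add(2, Mul(-1, Mul(Add(-9, Mul(2, X)), Add(X, Add(-155, 1))))) = Add(2, Mul(-1, Mul(Add(-9, Mul(2, X)), Add(X, -154)))) = Add(2, Mul(-1, Mul(Add(-9, Mul(2, X)), Add(-154, X)))) = Add(2, Mul(-1, Mul(Add(-154, X), Add(-9, Mul(2, X))))) = Add(2, Mul(-1, Add(-154, X), Add(-9, Mul(2, X)))))
Add(Add(160606, 1379154), Function('p')(-141)) = Add(Add(160606, 1379154), Add(-1384, Mul(-2, Pow(-141, 2)), Mul(317, -141))) = Add(1539760, Add(-1384, Mul(-2, 19881), -44697)) = Add(1539760, Add(-1384, -39762, -44697)) = Add(1539760, -85843) = 1453917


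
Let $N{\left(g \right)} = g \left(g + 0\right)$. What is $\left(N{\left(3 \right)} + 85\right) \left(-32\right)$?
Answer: $-3008$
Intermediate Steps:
$N{\left(g \right)} = g^{2}$ ($N{\left(g \right)} = g g = g^{2}$)
$\left(N{\left(3 \right)} + 85\right) \left(-32\right) = \left(3^{2} + 85\right) \left(-32\right) = \left(9 + 85\right) \left(-32\right) = 94 \left(-32\right) = -3008$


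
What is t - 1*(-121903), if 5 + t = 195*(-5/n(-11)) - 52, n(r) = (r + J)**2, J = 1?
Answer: 487345/4 ≈ 1.2184e+5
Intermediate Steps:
n(r) = (1 + r)**2 (n(r) = (r + 1)**2 = (1 + r)**2)
t = -267/4 (t = -5 + (195*(-5/(1 - 11)**2) - 52) = -5 + (195*(-5/((-10)**2)) - 52) = -5 + (195*(-5/100) - 52) = -5 + (195*(-5*1/100) - 52) = -5 + (195*(-1/20) - 52) = -5 + (-39/4 - 52) = -5 - 247/4 = -267/4 ≈ -66.750)
t - 1*(-121903) = -267/4 - 1*(-121903) = -267/4 + 121903 = 487345/4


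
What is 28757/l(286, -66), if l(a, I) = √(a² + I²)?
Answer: 28757*√178/3916 ≈ 97.974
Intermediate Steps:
l(a, I) = √(I² + a²)
28757/l(286, -66) = 28757/(√((-66)² + 286²)) = 28757/(√(4356 + 81796)) = 28757/(√86152) = 28757/((22*√178)) = 28757*(√178/3916) = 28757*√178/3916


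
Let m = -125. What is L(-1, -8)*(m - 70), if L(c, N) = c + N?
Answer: 1755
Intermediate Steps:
L(c, N) = N + c
L(-1, -8)*(m - 70) = (-8 - 1)*(-125 - 70) = -9*(-195) = 1755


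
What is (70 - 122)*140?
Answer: -7280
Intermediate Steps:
(70 - 122)*140 = -52*140 = -7280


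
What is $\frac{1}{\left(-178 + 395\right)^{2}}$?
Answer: $\frac{1}{47089} \approx 2.1236 \cdot 10^{-5}$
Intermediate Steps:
$\frac{1}{\left(-178 + 395\right)^{2}} = \frac{1}{217^{2}} = \frac{1}{47089}$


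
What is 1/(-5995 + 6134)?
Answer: 1/139 ≈ 0.0071942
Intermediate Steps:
1/(-5995 + 6134) = 1/139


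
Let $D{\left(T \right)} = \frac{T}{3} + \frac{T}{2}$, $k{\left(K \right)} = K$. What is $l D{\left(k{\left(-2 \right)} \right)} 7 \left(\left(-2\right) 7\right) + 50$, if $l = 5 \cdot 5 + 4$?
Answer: $\frac{14360}{3} \approx 4786.7$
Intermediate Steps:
$D{\left(T \right)} = \frac{5 T}{6}$ ($D{\left(T \right)} = T \frac{1}{3} + T \frac{1}{2} = \frac{T}{3} + \frac{T}{2} = \frac{5 T}{6}$)
$l = 29$ ($l = 25 + 4 = 29$)
$l D{\left(k{\left(-2 \right)} \right)} 7 \left(\left(-2\right) 7\right) + 50 = 29 \cdot \frac{5}{6} \left(-2\right) 7 \left(\left(-2\right) 7\right) + 50 = 29 \left(- \frac{5}{3}\right) 7 \left(-14\right) + 50 = \left(- \frac{145}{3}\right) \left(-98\right) + 50 = \frac{14210}{3} + 50 = \frac{14360}{3}$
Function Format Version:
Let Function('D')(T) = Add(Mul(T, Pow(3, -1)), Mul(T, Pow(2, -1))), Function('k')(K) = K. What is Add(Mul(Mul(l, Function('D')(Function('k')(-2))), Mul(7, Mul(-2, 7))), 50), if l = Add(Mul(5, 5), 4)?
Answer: Rational(14360, 3) ≈ 4786.7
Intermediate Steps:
Function('D')(T) = Mul(Rational(5, 6), T) (Function('D')(T) = Add(Mul(T, Rational(1, 3)), Mul(T, Rational(1, 2))) = Add(Mul(Rational(1, 3), T), Mul(Rational(1, 2), T)) = Mul(Rational(5, 6), T))
l = 29 (l = Add(25, 4) = 29)
Add(Mul(Mul(l, Function('D')(Function('k')(-2))), Mul(7, Mul(-2, 7))), 50) = Add(Mul(Mul(29, Mul(Rational(5, 6), -2)), Mul(7, Mul(-2, 7))), 50) = Add(Mul(Mul(29, Rational(-5, 3)), Mul(7, -14)), 50) = Add(Mul(Rational(-145, 3), -98), 50) = Add(Rational(14210, 3), 50) = Rational(14360, 3)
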